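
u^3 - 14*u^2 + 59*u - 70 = (u - 7)*(u - 5)*(u - 2)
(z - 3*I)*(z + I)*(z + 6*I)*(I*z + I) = I*z^4 - 4*z^3 + I*z^3 - 4*z^2 + 15*I*z^2 - 18*z + 15*I*z - 18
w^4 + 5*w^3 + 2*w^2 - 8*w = w*(w - 1)*(w + 2)*(w + 4)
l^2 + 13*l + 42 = (l + 6)*(l + 7)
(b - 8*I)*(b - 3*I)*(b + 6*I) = b^3 - 5*I*b^2 + 42*b - 144*I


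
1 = 1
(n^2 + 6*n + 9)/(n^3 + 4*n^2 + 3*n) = (n + 3)/(n*(n + 1))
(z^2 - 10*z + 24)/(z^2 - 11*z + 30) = (z - 4)/(z - 5)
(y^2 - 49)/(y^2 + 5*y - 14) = (y - 7)/(y - 2)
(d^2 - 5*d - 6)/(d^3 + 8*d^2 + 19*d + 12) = (d - 6)/(d^2 + 7*d + 12)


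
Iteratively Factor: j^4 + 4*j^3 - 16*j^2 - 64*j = (j + 4)*(j^3 - 16*j) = j*(j + 4)*(j^2 - 16) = j*(j - 4)*(j + 4)*(j + 4)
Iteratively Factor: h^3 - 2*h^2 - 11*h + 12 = (h - 4)*(h^2 + 2*h - 3) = (h - 4)*(h + 3)*(h - 1)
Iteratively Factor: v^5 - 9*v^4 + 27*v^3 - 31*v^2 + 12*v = (v - 4)*(v^4 - 5*v^3 + 7*v^2 - 3*v) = v*(v - 4)*(v^3 - 5*v^2 + 7*v - 3) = v*(v - 4)*(v - 1)*(v^2 - 4*v + 3) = v*(v - 4)*(v - 3)*(v - 1)*(v - 1)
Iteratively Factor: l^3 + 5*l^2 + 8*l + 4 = (l + 2)*(l^2 + 3*l + 2) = (l + 2)^2*(l + 1)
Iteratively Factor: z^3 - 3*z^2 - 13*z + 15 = (z - 1)*(z^2 - 2*z - 15) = (z - 1)*(z + 3)*(z - 5)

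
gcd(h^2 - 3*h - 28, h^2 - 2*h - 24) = h + 4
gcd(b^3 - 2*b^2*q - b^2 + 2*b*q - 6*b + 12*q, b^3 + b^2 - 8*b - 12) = b^2 - b - 6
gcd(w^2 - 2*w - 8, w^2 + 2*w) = w + 2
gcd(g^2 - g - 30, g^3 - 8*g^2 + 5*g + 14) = 1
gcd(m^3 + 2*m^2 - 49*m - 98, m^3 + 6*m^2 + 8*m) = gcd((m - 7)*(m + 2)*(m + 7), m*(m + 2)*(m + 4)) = m + 2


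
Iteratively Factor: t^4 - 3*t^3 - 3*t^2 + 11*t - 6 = (t - 1)*(t^3 - 2*t^2 - 5*t + 6) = (t - 1)^2*(t^2 - t - 6) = (t - 1)^2*(t + 2)*(t - 3)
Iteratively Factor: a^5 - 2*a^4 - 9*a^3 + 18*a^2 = (a - 2)*(a^4 - 9*a^2) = (a - 2)*(a + 3)*(a^3 - 3*a^2) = (a - 3)*(a - 2)*(a + 3)*(a^2) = a*(a - 3)*(a - 2)*(a + 3)*(a)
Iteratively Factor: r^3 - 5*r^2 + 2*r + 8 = (r - 2)*(r^2 - 3*r - 4) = (r - 2)*(r + 1)*(r - 4)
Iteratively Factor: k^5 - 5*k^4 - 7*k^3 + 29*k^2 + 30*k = (k - 5)*(k^4 - 7*k^2 - 6*k) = k*(k - 5)*(k^3 - 7*k - 6) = k*(k - 5)*(k - 3)*(k^2 + 3*k + 2) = k*(k - 5)*(k - 3)*(k + 1)*(k + 2)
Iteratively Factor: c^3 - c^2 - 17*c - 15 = (c - 5)*(c^2 + 4*c + 3) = (c - 5)*(c + 3)*(c + 1)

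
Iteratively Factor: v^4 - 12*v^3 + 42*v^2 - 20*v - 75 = (v - 3)*(v^3 - 9*v^2 + 15*v + 25) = (v - 3)*(v + 1)*(v^2 - 10*v + 25) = (v - 5)*(v - 3)*(v + 1)*(v - 5)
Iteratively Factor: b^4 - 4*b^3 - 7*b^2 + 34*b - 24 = (b - 1)*(b^3 - 3*b^2 - 10*b + 24) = (b - 4)*(b - 1)*(b^2 + b - 6) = (b - 4)*(b - 2)*(b - 1)*(b + 3)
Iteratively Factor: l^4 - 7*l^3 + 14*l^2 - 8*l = (l)*(l^3 - 7*l^2 + 14*l - 8) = l*(l - 4)*(l^2 - 3*l + 2) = l*(l - 4)*(l - 2)*(l - 1)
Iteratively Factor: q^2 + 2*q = (q)*(q + 2)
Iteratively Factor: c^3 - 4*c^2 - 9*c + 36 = (c - 4)*(c^2 - 9) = (c - 4)*(c - 3)*(c + 3)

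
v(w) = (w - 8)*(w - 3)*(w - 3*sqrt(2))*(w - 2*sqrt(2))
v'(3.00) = 1.07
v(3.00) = 0.00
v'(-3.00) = -1580.31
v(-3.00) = 2786.07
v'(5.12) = -20.88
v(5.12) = -12.28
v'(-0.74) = -501.41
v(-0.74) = 581.19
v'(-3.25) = -1751.23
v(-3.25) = 3202.28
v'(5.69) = -25.20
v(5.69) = -25.74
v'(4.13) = -4.80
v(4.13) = 0.64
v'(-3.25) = -1751.23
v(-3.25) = 3202.28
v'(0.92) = -135.12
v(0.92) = 93.38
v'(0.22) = -254.22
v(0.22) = 226.94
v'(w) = (w - 8)*(w - 3)*(w - 3*sqrt(2)) + (w - 8)*(w - 3)*(w - 2*sqrt(2)) + (w - 8)*(w - 3*sqrt(2))*(w - 2*sqrt(2)) + (w - 3)*(w - 3*sqrt(2))*(w - 2*sqrt(2)) = 4*w^3 - 33*w^2 - 15*sqrt(2)*w^2 + 72*w + 110*sqrt(2)*w - 120*sqrt(2) - 132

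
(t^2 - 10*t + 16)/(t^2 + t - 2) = (t^2 - 10*t + 16)/(t^2 + t - 2)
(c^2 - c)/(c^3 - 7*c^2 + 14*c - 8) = c/(c^2 - 6*c + 8)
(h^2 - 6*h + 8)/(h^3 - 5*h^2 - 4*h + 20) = (h - 4)/(h^2 - 3*h - 10)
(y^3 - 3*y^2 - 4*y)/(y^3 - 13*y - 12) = y/(y + 3)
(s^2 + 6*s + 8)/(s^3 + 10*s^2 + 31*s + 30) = (s + 4)/(s^2 + 8*s + 15)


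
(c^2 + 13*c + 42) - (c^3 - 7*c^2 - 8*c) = -c^3 + 8*c^2 + 21*c + 42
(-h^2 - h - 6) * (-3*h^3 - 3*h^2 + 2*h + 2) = 3*h^5 + 6*h^4 + 19*h^3 + 14*h^2 - 14*h - 12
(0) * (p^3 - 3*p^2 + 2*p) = 0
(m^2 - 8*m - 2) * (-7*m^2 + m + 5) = -7*m^4 + 57*m^3 + 11*m^2 - 42*m - 10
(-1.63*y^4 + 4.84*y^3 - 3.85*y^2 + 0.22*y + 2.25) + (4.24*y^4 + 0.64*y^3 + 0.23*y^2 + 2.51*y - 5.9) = 2.61*y^4 + 5.48*y^3 - 3.62*y^2 + 2.73*y - 3.65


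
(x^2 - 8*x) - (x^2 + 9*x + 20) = -17*x - 20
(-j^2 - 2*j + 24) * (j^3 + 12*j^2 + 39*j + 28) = -j^5 - 14*j^4 - 39*j^3 + 182*j^2 + 880*j + 672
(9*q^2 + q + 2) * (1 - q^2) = -9*q^4 - q^3 + 7*q^2 + q + 2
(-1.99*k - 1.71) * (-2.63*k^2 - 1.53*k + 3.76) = 5.2337*k^3 + 7.542*k^2 - 4.8661*k - 6.4296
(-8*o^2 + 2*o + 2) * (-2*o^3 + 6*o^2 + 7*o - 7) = 16*o^5 - 52*o^4 - 48*o^3 + 82*o^2 - 14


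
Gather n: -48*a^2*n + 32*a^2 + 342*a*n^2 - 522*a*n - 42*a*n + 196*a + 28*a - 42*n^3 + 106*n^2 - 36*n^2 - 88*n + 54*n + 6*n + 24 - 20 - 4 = 32*a^2 + 224*a - 42*n^3 + n^2*(342*a + 70) + n*(-48*a^2 - 564*a - 28)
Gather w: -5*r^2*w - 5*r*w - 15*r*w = w*(-5*r^2 - 20*r)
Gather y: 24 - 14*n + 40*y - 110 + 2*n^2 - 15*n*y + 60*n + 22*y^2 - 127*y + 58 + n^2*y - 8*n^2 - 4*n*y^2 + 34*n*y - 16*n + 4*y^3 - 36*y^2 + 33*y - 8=-6*n^2 + 30*n + 4*y^3 + y^2*(-4*n - 14) + y*(n^2 + 19*n - 54) - 36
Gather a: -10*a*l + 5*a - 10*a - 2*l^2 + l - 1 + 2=a*(-10*l - 5) - 2*l^2 + l + 1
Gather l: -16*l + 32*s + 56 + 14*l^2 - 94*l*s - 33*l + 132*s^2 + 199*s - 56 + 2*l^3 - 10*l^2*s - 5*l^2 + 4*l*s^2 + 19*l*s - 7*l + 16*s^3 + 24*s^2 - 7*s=2*l^3 + l^2*(9 - 10*s) + l*(4*s^2 - 75*s - 56) + 16*s^3 + 156*s^2 + 224*s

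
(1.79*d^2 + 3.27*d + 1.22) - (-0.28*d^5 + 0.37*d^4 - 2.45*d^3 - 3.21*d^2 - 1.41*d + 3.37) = 0.28*d^5 - 0.37*d^4 + 2.45*d^3 + 5.0*d^2 + 4.68*d - 2.15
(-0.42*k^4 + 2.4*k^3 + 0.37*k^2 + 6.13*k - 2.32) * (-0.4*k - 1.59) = 0.168*k^5 - 0.2922*k^4 - 3.964*k^3 - 3.0403*k^2 - 8.8187*k + 3.6888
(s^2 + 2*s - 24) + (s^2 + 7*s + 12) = 2*s^2 + 9*s - 12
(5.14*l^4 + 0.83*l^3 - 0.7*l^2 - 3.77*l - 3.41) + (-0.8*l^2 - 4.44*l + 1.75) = 5.14*l^4 + 0.83*l^3 - 1.5*l^2 - 8.21*l - 1.66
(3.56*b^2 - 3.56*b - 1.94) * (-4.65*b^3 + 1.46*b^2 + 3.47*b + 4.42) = -16.554*b^5 + 21.7516*b^4 + 16.1766*b^3 + 0.5496*b^2 - 22.467*b - 8.5748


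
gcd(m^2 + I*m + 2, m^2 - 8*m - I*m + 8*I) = m - I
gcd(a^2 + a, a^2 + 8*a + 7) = a + 1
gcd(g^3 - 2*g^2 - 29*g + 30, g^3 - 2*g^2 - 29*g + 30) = g^3 - 2*g^2 - 29*g + 30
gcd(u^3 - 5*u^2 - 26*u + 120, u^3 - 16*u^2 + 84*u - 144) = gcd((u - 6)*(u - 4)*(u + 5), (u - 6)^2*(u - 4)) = u^2 - 10*u + 24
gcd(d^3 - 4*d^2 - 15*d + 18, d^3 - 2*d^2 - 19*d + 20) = d - 1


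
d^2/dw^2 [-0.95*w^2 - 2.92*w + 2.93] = -1.90000000000000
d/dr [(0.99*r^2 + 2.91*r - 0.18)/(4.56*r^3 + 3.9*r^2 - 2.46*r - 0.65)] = (-4.5144*r^4 - 26.5392*r^3 - 11.322*r^2 + 0.117000000000001*r - 2.3343)/(20.7936*r^6 + 35.568*r^5 - 7.2252*r^4 - 25.116*r^3 + 0.981599999999999*r^2 + 3.198*r + 0.4225)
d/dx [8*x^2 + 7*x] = 16*x + 7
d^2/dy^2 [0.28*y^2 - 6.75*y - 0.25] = 0.560000000000000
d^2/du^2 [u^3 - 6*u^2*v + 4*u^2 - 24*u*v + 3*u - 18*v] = 6*u - 12*v + 8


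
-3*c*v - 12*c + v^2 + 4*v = (-3*c + v)*(v + 4)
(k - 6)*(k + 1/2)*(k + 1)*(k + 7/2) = k^4 - k^3 - 97*k^2/4 - 131*k/4 - 21/2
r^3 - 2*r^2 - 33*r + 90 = (r - 5)*(r - 3)*(r + 6)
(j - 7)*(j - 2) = j^2 - 9*j + 14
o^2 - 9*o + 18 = (o - 6)*(o - 3)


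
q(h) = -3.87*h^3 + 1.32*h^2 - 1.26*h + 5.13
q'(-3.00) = -113.67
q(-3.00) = 125.28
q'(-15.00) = -2653.11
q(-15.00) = 13382.28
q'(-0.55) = -6.22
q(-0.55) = 6.87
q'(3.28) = -117.51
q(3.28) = -121.36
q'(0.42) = -2.20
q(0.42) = 4.55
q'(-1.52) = -32.10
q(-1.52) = 23.69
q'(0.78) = -6.26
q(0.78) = 3.11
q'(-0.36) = -3.72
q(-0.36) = 5.94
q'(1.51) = -23.75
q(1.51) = -7.09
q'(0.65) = -4.45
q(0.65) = 3.81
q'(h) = -11.61*h^2 + 2.64*h - 1.26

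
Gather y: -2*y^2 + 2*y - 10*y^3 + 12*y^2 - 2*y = -10*y^3 + 10*y^2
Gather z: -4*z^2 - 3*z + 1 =-4*z^2 - 3*z + 1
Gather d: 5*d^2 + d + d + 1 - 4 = 5*d^2 + 2*d - 3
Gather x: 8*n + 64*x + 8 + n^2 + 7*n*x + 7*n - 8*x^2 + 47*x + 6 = n^2 + 15*n - 8*x^2 + x*(7*n + 111) + 14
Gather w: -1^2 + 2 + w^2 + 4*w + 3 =w^2 + 4*w + 4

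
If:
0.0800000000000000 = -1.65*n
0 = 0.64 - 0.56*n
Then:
No Solution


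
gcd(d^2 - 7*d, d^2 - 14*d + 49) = d - 7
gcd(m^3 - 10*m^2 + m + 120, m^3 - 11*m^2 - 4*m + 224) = m - 8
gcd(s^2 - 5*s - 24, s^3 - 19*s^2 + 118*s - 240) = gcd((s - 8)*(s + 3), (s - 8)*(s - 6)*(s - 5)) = s - 8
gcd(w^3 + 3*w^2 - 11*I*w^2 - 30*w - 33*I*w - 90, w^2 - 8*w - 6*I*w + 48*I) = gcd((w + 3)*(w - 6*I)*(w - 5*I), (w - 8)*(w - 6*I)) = w - 6*I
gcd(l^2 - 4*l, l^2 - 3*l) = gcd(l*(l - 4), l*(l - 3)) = l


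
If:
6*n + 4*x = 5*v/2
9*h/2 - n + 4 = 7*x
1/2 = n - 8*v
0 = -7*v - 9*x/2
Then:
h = -4637/6363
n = -157/1414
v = -54/707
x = 12/101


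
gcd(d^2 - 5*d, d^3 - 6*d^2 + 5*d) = d^2 - 5*d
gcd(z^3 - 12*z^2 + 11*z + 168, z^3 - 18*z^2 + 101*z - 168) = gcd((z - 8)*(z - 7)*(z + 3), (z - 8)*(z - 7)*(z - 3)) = z^2 - 15*z + 56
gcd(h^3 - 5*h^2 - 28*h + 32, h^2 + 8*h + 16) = h + 4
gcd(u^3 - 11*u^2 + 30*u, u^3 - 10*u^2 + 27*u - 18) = u - 6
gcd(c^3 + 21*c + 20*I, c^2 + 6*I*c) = 1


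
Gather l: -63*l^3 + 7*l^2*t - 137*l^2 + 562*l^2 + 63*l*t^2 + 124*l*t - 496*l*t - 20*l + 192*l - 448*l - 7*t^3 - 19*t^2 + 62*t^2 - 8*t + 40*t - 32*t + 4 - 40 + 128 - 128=-63*l^3 + l^2*(7*t + 425) + l*(63*t^2 - 372*t - 276) - 7*t^3 + 43*t^2 - 36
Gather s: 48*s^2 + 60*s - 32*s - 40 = 48*s^2 + 28*s - 40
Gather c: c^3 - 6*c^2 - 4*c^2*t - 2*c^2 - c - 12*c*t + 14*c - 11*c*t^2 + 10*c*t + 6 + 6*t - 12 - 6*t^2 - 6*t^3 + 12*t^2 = c^3 + c^2*(-4*t - 8) + c*(-11*t^2 - 2*t + 13) - 6*t^3 + 6*t^2 + 6*t - 6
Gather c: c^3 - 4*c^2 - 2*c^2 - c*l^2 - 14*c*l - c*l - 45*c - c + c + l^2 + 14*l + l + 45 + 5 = c^3 - 6*c^2 + c*(-l^2 - 15*l - 45) + l^2 + 15*l + 50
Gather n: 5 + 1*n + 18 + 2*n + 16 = 3*n + 39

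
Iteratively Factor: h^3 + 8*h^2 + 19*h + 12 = (h + 1)*(h^2 + 7*h + 12) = (h + 1)*(h + 3)*(h + 4)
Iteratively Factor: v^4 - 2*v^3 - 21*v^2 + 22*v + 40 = (v - 2)*(v^3 - 21*v - 20) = (v - 2)*(v + 1)*(v^2 - v - 20) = (v - 2)*(v + 1)*(v + 4)*(v - 5)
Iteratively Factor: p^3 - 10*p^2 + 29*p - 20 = (p - 4)*(p^2 - 6*p + 5) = (p - 4)*(p - 1)*(p - 5)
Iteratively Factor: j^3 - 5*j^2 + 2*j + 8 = (j - 4)*(j^2 - j - 2) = (j - 4)*(j + 1)*(j - 2)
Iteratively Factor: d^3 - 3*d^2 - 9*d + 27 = (d + 3)*(d^2 - 6*d + 9) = (d - 3)*(d + 3)*(d - 3)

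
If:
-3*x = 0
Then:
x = 0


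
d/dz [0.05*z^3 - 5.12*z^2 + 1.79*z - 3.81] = 0.15*z^2 - 10.24*z + 1.79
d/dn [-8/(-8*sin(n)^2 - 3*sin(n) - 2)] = -8*(16*sin(n) + 3)*cos(n)/(8*sin(n)^2 + 3*sin(n) + 2)^2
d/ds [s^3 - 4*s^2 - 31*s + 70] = 3*s^2 - 8*s - 31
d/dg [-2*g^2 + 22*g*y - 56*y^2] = -4*g + 22*y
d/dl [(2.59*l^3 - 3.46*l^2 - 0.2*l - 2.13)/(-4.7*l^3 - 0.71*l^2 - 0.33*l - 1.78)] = (-18.1009*l^4 - 3.5894*l^3 - 42.8638*l^2 + 9.293*l - 0.3469)/(22.09*l^6 + 6.674*l^5 + 3.6061*l^4 + 17.2006*l^3 + 2.6365*l^2 + 1.1748*l + 3.1684)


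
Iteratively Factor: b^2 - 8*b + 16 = (b - 4)*(b - 4)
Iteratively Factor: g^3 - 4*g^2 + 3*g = (g)*(g^2 - 4*g + 3) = g*(g - 3)*(g - 1)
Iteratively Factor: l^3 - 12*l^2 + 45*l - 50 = (l - 5)*(l^2 - 7*l + 10) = (l - 5)*(l - 2)*(l - 5)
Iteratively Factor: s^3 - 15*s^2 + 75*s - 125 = (s - 5)*(s^2 - 10*s + 25) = (s - 5)^2*(s - 5)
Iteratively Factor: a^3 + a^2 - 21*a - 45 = (a + 3)*(a^2 - 2*a - 15) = (a + 3)^2*(a - 5)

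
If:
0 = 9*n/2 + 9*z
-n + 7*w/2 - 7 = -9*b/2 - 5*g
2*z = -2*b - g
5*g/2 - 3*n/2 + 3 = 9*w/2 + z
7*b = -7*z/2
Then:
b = 12/29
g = 24/29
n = 48/29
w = 22/29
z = -24/29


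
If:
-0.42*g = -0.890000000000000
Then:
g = 2.12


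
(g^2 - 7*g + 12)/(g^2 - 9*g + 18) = (g - 4)/(g - 6)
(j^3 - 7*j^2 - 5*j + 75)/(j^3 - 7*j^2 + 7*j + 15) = (j^2 - 2*j - 15)/(j^2 - 2*j - 3)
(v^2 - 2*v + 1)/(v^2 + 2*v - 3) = (v - 1)/(v + 3)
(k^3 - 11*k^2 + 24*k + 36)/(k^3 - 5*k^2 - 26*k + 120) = (k^2 - 5*k - 6)/(k^2 + k - 20)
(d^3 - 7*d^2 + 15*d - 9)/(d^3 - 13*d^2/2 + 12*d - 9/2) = 2*(d - 1)/(2*d - 1)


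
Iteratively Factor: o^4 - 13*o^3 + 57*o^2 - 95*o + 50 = (o - 5)*(o^3 - 8*o^2 + 17*o - 10) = (o - 5)^2*(o^2 - 3*o + 2) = (o - 5)^2*(o - 2)*(o - 1)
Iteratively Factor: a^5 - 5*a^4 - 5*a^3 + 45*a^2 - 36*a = (a + 3)*(a^4 - 8*a^3 + 19*a^2 - 12*a) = (a - 4)*(a + 3)*(a^3 - 4*a^2 + 3*a) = a*(a - 4)*(a + 3)*(a^2 - 4*a + 3) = a*(a - 4)*(a - 1)*(a + 3)*(a - 3)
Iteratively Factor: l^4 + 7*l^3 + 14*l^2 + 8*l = (l)*(l^3 + 7*l^2 + 14*l + 8) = l*(l + 1)*(l^2 + 6*l + 8) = l*(l + 1)*(l + 2)*(l + 4)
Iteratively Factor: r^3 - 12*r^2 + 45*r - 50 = (r - 5)*(r^2 - 7*r + 10) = (r - 5)^2*(r - 2)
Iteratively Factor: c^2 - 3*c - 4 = (c + 1)*(c - 4)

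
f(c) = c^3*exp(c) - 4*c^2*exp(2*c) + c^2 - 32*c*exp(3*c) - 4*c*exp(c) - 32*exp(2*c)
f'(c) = c^3*exp(c) - 8*c^2*exp(2*c) + 3*c^2*exp(c) - 96*c*exp(3*c) - 8*c*exp(2*c) - 4*c*exp(c) + 2*c - 32*exp(3*c) - 64*exp(2*c) - 4*exp(c)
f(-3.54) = 11.59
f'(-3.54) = -7.09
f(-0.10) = -23.49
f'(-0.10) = -71.83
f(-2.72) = 6.55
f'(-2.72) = -5.22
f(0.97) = -825.55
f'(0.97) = -2857.54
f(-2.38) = 4.89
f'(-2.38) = -4.54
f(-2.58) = 5.84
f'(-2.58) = -4.93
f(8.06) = -8182400625390.58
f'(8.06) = -25559749886960.30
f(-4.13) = 16.16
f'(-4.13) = -8.41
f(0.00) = -32.00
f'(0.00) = -100.00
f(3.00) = -805018.93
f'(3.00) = -2656766.21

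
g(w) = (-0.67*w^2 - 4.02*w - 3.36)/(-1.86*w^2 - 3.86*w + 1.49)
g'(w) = (-1.34*w - 4.02)/(-1.86*w^2 - 3.86*w + 1.49) + (3.72*w + 3.86)*(-0.67*w^2 - 4.02*w - 3.36)/(-1.86*w^2 - 3.86*w + 1.49)^2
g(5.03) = 0.62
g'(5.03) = -0.05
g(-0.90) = -0.08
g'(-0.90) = -0.83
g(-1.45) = 0.33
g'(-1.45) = -0.82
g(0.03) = -2.54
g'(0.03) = -10.30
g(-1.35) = 0.26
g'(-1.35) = -0.76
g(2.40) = 0.91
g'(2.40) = -0.24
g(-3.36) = -0.40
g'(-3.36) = -0.60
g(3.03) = 0.80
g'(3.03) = -0.14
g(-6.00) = 0.08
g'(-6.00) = -0.06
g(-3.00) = -0.73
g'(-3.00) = -1.45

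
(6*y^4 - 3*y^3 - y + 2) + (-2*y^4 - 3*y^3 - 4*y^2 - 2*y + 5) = 4*y^4 - 6*y^3 - 4*y^2 - 3*y + 7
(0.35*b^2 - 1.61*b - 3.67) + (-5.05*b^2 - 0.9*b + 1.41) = -4.7*b^2 - 2.51*b - 2.26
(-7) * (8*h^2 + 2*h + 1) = -56*h^2 - 14*h - 7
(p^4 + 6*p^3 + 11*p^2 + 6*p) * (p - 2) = p^5 + 4*p^4 - p^3 - 16*p^2 - 12*p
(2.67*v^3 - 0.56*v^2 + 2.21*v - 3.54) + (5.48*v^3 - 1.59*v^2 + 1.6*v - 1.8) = 8.15*v^3 - 2.15*v^2 + 3.81*v - 5.34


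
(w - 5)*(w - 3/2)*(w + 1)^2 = w^4 - 9*w^3/2 - 9*w^2/2 + 17*w/2 + 15/2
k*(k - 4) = k^2 - 4*k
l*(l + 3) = l^2 + 3*l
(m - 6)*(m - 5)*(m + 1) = m^3 - 10*m^2 + 19*m + 30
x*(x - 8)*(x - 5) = x^3 - 13*x^2 + 40*x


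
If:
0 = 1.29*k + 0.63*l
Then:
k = -0.488372093023256*l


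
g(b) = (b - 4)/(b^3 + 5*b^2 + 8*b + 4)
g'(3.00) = 0.02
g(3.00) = -0.01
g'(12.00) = 0.00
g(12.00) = 0.00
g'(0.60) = 0.53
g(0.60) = -0.31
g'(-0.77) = 84.76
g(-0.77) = -13.71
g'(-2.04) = 184379.62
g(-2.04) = 3629.81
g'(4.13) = 0.00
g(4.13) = 0.00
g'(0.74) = 0.40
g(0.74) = -0.25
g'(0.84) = 0.33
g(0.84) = -0.21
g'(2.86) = 0.02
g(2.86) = -0.01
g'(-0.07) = 2.77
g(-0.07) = -1.17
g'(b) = (b - 4)*(-3*b^2 - 10*b - 8)/(b^3 + 5*b^2 + 8*b + 4)^2 + 1/(b^3 + 5*b^2 + 8*b + 4)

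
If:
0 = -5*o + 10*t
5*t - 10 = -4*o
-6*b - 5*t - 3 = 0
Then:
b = -89/78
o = 20/13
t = 10/13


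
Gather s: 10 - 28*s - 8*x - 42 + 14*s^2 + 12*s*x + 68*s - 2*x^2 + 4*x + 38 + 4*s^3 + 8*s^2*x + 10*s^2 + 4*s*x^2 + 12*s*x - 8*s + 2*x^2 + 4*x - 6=4*s^3 + s^2*(8*x + 24) + s*(4*x^2 + 24*x + 32)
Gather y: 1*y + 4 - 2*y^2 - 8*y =-2*y^2 - 7*y + 4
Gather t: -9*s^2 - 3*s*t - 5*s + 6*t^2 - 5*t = -9*s^2 - 5*s + 6*t^2 + t*(-3*s - 5)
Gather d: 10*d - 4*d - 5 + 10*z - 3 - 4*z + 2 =6*d + 6*z - 6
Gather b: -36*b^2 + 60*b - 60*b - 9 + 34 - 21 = 4 - 36*b^2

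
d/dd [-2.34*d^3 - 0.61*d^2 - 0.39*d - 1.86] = -7.02*d^2 - 1.22*d - 0.39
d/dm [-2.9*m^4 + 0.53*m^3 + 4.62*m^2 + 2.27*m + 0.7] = -11.6*m^3 + 1.59*m^2 + 9.24*m + 2.27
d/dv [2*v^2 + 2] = 4*v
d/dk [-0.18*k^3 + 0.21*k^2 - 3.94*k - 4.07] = -0.54*k^2 + 0.42*k - 3.94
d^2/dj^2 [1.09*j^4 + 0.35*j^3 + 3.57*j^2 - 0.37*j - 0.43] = 13.08*j^2 + 2.1*j + 7.14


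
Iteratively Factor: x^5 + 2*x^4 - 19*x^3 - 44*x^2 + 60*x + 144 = (x + 3)*(x^4 - x^3 - 16*x^2 + 4*x + 48) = (x - 4)*(x + 3)*(x^3 + 3*x^2 - 4*x - 12) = (x - 4)*(x + 2)*(x + 3)*(x^2 + x - 6) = (x - 4)*(x + 2)*(x + 3)^2*(x - 2)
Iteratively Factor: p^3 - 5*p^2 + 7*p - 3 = (p - 1)*(p^2 - 4*p + 3) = (p - 1)^2*(p - 3)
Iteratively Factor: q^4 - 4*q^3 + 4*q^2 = (q - 2)*(q^3 - 2*q^2) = q*(q - 2)*(q^2 - 2*q) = q*(q - 2)^2*(q)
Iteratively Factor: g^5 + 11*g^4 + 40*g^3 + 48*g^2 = (g + 4)*(g^4 + 7*g^3 + 12*g^2) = g*(g + 4)*(g^3 + 7*g^2 + 12*g) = g^2*(g + 4)*(g^2 + 7*g + 12) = g^2*(g + 4)^2*(g + 3)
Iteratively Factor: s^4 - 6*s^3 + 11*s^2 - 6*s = (s)*(s^3 - 6*s^2 + 11*s - 6) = s*(s - 2)*(s^2 - 4*s + 3) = s*(s - 3)*(s - 2)*(s - 1)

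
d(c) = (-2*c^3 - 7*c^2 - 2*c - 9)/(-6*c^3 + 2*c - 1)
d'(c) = (18*c^2 - 2)*(-2*c^3 - 7*c^2 - 2*c - 9)/(-6*c^3 + 2*c - 1)^2 + (-6*c^2 - 14*c - 2)/(-6*c^3 + 2*c - 1) = 2*(-21*c^4 - 16*c^3 - 85*c^2 + 7*c + 10)/(36*c^6 - 24*c^4 + 12*c^3 + 4*c^2 - 4*c + 1)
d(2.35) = 1.06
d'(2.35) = -0.47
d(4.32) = 0.65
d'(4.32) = -0.09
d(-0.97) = -4.66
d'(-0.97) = -25.11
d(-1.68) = -0.66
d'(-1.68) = -1.15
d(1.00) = 4.00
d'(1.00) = -8.40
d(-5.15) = 0.11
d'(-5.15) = -0.05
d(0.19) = 14.59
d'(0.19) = 37.17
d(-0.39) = 6.44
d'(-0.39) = -5.12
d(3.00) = 0.84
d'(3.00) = -0.23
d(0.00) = 9.00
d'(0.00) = 20.00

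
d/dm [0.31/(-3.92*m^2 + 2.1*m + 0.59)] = (2.4304*m - 0.651)/(-3.92*m^2 + 2.1*m + 0.59)^2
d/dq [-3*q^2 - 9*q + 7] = -6*q - 9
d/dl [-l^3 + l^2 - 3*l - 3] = -3*l^2 + 2*l - 3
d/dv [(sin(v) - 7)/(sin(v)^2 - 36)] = (14*sin(v) + cos(v)^2 - 37)*cos(v)/(sin(v)^2 - 36)^2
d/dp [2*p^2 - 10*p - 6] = 4*p - 10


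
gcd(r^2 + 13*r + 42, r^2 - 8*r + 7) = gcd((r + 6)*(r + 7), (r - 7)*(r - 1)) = 1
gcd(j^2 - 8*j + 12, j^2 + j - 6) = j - 2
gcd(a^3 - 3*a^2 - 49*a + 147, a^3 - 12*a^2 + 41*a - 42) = a^2 - 10*a + 21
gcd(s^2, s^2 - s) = s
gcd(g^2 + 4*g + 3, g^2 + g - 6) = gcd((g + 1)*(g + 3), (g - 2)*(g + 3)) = g + 3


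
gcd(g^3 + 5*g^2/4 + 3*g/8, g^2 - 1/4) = g + 1/2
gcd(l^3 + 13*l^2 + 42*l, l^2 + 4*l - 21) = l + 7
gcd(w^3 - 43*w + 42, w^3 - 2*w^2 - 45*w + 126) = w^2 + w - 42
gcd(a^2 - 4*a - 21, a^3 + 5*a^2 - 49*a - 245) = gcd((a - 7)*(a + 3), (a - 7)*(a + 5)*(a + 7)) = a - 7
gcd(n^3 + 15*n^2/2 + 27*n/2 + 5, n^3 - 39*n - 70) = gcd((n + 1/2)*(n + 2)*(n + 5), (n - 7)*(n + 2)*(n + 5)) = n^2 + 7*n + 10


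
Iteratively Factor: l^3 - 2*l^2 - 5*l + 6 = (l + 2)*(l^2 - 4*l + 3) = (l - 3)*(l + 2)*(l - 1)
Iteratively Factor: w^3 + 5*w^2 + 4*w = (w + 4)*(w^2 + w) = w*(w + 4)*(w + 1)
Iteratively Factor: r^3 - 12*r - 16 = (r + 2)*(r^2 - 2*r - 8) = (r + 2)^2*(r - 4)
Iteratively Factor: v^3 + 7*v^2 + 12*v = (v + 3)*(v^2 + 4*v) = (v + 3)*(v + 4)*(v)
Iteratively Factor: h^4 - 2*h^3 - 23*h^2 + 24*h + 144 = (h + 3)*(h^3 - 5*h^2 - 8*h + 48) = (h - 4)*(h + 3)*(h^2 - h - 12) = (h - 4)*(h + 3)^2*(h - 4)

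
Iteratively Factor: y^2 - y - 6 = (y + 2)*(y - 3)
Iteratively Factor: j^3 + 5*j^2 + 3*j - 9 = (j + 3)*(j^2 + 2*j - 3) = (j + 3)^2*(j - 1)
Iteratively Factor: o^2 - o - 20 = (o - 5)*(o + 4)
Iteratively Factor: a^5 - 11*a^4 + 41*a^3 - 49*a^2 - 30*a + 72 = (a - 3)*(a^4 - 8*a^3 + 17*a^2 + 2*a - 24) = (a - 3)^2*(a^3 - 5*a^2 + 2*a + 8) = (a - 4)*(a - 3)^2*(a^2 - a - 2) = (a - 4)*(a - 3)^2*(a + 1)*(a - 2)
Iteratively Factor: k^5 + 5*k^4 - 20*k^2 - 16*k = (k + 1)*(k^4 + 4*k^3 - 4*k^2 - 16*k) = (k + 1)*(k + 4)*(k^3 - 4*k) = (k - 2)*(k + 1)*(k + 4)*(k^2 + 2*k) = k*(k - 2)*(k + 1)*(k + 4)*(k + 2)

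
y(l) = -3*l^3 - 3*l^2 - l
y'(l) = -9*l^2 - 6*l - 1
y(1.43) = -16.34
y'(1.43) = -27.98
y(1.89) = -32.86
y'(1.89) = -44.49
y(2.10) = -43.11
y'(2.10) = -53.29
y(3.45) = -162.35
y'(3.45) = -128.82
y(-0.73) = 0.30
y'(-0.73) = -1.42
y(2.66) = -80.35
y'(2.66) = -80.64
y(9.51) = -2861.09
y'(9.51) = -872.02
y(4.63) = -366.70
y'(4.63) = -221.71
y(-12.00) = 4764.00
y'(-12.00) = -1225.00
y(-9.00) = 1953.00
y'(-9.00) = -676.00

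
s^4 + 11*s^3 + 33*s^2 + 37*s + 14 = (s + 1)^2*(s + 2)*(s + 7)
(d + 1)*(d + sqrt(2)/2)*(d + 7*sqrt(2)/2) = d^3 + d^2 + 4*sqrt(2)*d^2 + 7*d/2 + 4*sqrt(2)*d + 7/2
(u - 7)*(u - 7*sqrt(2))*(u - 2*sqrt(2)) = u^3 - 9*sqrt(2)*u^2 - 7*u^2 + 28*u + 63*sqrt(2)*u - 196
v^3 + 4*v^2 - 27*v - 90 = (v - 5)*(v + 3)*(v + 6)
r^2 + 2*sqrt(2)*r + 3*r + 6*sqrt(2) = (r + 3)*(r + 2*sqrt(2))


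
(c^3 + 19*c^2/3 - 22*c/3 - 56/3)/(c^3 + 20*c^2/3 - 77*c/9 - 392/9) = 3*(3*c^2 - 2*c - 8)/(9*c^2 - 3*c - 56)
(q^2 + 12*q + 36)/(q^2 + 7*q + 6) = (q + 6)/(q + 1)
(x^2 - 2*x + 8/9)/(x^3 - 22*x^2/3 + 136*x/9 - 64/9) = (3*x - 4)/(3*x^2 - 20*x + 32)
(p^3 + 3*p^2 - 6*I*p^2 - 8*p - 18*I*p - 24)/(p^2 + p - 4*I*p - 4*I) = (p^2 + p*(3 - 2*I) - 6*I)/(p + 1)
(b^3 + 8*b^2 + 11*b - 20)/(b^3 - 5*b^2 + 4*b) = (b^2 + 9*b + 20)/(b*(b - 4))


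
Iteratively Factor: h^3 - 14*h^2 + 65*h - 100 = (h - 5)*(h^2 - 9*h + 20) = (h - 5)*(h - 4)*(h - 5)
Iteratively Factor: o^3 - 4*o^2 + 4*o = (o - 2)*(o^2 - 2*o) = (o - 2)^2*(o)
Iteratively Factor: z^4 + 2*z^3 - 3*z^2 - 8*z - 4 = (z - 2)*(z^3 + 4*z^2 + 5*z + 2) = (z - 2)*(z + 1)*(z^2 + 3*z + 2) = (z - 2)*(z + 1)*(z + 2)*(z + 1)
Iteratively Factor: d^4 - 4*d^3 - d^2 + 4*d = (d - 1)*(d^3 - 3*d^2 - 4*d) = (d - 4)*(d - 1)*(d^2 + d) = d*(d - 4)*(d - 1)*(d + 1)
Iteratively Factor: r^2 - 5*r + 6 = (r - 2)*(r - 3)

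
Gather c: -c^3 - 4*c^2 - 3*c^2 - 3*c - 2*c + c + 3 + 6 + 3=-c^3 - 7*c^2 - 4*c + 12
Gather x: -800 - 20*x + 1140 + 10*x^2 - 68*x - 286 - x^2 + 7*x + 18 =9*x^2 - 81*x + 72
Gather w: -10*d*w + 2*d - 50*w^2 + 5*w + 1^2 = 2*d - 50*w^2 + w*(5 - 10*d) + 1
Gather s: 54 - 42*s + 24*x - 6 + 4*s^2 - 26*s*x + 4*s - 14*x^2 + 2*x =4*s^2 + s*(-26*x - 38) - 14*x^2 + 26*x + 48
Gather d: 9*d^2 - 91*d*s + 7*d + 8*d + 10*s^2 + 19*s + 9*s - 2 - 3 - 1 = 9*d^2 + d*(15 - 91*s) + 10*s^2 + 28*s - 6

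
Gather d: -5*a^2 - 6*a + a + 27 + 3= -5*a^2 - 5*a + 30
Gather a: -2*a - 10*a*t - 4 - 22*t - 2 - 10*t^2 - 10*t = a*(-10*t - 2) - 10*t^2 - 32*t - 6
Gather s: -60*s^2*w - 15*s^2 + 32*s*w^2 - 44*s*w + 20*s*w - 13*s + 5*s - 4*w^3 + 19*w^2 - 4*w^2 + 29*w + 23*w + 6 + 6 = s^2*(-60*w - 15) + s*(32*w^2 - 24*w - 8) - 4*w^3 + 15*w^2 + 52*w + 12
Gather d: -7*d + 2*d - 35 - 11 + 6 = -5*d - 40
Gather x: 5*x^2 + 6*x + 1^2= 5*x^2 + 6*x + 1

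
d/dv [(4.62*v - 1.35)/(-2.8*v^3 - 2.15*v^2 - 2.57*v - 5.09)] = (25.872*v^3 - 1.407*v^2 - 5.805*v - 26.9853)/(7.84*v^6 + 12.04*v^5 + 19.0145*v^4 + 39.555*v^3 + 28.4919*v^2 + 26.1626*v + 25.9081)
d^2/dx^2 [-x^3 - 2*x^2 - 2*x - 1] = -6*x - 4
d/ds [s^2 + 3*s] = 2*s + 3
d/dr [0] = 0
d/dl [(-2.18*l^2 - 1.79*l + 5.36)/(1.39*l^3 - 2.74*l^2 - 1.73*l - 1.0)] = (3.0302*l^4 + 4.9762*l^3 - 23.4844*l^2 + 33.7328*l + 11.0628)/(1.9321*l^6 - 7.6172*l^5 + 2.6982*l^4 + 6.7004*l^3 + 8.4729*l^2 + 3.46*l + 1.0)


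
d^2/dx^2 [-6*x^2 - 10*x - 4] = -12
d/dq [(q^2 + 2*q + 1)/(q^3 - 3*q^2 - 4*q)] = (-q^2 - 2*q + 4)/(q^2*(q^2 - 8*q + 16))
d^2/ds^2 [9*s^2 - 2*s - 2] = 18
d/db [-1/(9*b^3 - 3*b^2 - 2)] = 3*b*(9*b - 2)/(-9*b^3 + 3*b^2 + 2)^2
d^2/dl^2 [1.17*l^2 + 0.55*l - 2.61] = 2.34000000000000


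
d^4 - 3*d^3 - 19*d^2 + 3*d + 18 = (d - 6)*(d - 1)*(d + 1)*(d + 3)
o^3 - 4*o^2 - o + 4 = (o - 4)*(o - 1)*(o + 1)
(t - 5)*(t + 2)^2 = t^3 - t^2 - 16*t - 20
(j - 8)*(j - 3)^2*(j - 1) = j^4 - 15*j^3 + 71*j^2 - 129*j + 72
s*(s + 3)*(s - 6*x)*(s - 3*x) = s^4 - 9*s^3*x + 3*s^3 + 18*s^2*x^2 - 27*s^2*x + 54*s*x^2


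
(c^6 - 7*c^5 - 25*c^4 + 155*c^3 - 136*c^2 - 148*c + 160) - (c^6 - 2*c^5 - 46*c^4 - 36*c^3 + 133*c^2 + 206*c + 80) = -5*c^5 + 21*c^4 + 191*c^3 - 269*c^2 - 354*c + 80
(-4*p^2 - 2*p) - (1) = -4*p^2 - 2*p - 1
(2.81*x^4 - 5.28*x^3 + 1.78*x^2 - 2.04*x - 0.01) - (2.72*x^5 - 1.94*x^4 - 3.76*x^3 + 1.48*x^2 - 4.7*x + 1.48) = -2.72*x^5 + 4.75*x^4 - 1.52*x^3 + 0.3*x^2 + 2.66*x - 1.49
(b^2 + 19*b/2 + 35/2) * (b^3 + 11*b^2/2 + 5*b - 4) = b^5 + 15*b^4 + 299*b^3/4 + 559*b^2/4 + 99*b/2 - 70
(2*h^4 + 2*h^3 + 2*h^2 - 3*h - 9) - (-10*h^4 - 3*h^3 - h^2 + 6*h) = 12*h^4 + 5*h^3 + 3*h^2 - 9*h - 9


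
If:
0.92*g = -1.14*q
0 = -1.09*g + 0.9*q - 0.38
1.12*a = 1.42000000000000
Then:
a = 1.27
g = -0.21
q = 0.17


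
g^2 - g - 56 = (g - 8)*(g + 7)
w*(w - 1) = w^2 - w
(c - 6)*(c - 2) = c^2 - 8*c + 12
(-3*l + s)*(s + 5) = -3*l*s - 15*l + s^2 + 5*s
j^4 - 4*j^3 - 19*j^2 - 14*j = j*(j - 7)*(j + 1)*(j + 2)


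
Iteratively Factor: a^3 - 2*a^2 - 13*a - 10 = (a + 1)*(a^2 - 3*a - 10) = (a - 5)*(a + 1)*(a + 2)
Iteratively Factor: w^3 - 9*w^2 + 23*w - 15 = (w - 5)*(w^2 - 4*w + 3) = (w - 5)*(w - 1)*(w - 3)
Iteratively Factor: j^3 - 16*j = (j + 4)*(j^2 - 4*j) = j*(j + 4)*(j - 4)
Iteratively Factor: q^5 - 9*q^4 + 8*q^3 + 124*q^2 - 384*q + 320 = (q + 4)*(q^4 - 13*q^3 + 60*q^2 - 116*q + 80) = (q - 5)*(q + 4)*(q^3 - 8*q^2 + 20*q - 16) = (q - 5)*(q - 2)*(q + 4)*(q^2 - 6*q + 8) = (q - 5)*(q - 4)*(q - 2)*(q + 4)*(q - 2)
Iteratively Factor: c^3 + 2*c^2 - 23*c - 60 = (c - 5)*(c^2 + 7*c + 12) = (c - 5)*(c + 4)*(c + 3)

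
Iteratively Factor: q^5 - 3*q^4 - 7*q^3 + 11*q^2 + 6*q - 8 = (q + 1)*(q^4 - 4*q^3 - 3*q^2 + 14*q - 8) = (q + 1)*(q + 2)*(q^3 - 6*q^2 + 9*q - 4) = (q - 1)*(q + 1)*(q + 2)*(q^2 - 5*q + 4) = (q - 1)^2*(q + 1)*(q + 2)*(q - 4)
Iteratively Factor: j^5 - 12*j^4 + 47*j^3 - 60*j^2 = (j)*(j^4 - 12*j^3 + 47*j^2 - 60*j) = j^2*(j^3 - 12*j^2 + 47*j - 60) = j^2*(j - 5)*(j^2 - 7*j + 12) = j^2*(j - 5)*(j - 4)*(j - 3)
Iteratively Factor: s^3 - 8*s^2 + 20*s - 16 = (s - 2)*(s^2 - 6*s + 8) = (s - 2)^2*(s - 4)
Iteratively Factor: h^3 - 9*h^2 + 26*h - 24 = (h - 4)*(h^2 - 5*h + 6) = (h - 4)*(h - 2)*(h - 3)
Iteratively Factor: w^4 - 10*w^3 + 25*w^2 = (w)*(w^3 - 10*w^2 + 25*w) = w*(w - 5)*(w^2 - 5*w) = w^2*(w - 5)*(w - 5)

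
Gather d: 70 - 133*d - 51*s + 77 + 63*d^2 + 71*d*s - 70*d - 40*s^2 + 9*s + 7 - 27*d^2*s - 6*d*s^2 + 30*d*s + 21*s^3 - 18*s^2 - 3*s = d^2*(63 - 27*s) + d*(-6*s^2 + 101*s - 203) + 21*s^3 - 58*s^2 - 45*s + 154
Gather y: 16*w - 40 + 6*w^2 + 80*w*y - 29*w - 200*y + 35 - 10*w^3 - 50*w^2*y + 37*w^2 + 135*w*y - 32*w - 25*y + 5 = -10*w^3 + 43*w^2 - 45*w + y*(-50*w^2 + 215*w - 225)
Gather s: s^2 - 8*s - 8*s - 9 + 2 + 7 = s^2 - 16*s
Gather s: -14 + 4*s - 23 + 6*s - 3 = 10*s - 40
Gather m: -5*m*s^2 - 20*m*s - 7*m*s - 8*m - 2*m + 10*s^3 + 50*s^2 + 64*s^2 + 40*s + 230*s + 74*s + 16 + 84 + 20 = m*(-5*s^2 - 27*s - 10) + 10*s^3 + 114*s^2 + 344*s + 120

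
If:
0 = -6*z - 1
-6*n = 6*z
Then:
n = 1/6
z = -1/6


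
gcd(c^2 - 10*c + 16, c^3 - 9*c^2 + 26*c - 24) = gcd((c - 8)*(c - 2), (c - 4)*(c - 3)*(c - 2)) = c - 2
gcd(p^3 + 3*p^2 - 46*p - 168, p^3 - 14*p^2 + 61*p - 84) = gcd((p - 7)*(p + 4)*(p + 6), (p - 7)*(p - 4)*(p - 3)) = p - 7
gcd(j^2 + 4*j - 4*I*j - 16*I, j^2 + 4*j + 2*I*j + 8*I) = j + 4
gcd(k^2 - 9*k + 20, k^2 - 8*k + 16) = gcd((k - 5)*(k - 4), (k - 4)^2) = k - 4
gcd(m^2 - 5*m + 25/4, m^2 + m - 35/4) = m - 5/2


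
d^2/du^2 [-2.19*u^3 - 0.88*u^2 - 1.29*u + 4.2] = -13.14*u - 1.76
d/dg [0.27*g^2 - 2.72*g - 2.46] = 0.54*g - 2.72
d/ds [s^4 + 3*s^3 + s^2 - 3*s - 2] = 4*s^3 + 9*s^2 + 2*s - 3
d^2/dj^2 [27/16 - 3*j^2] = -6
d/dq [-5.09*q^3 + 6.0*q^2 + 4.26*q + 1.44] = -15.27*q^2 + 12.0*q + 4.26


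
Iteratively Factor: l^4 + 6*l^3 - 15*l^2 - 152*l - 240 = (l + 3)*(l^3 + 3*l^2 - 24*l - 80) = (l + 3)*(l + 4)*(l^2 - l - 20) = (l + 3)*(l + 4)^2*(l - 5)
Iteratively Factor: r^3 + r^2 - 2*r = (r + 2)*(r^2 - r) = (r - 1)*(r + 2)*(r)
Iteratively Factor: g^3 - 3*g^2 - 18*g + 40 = (g - 5)*(g^2 + 2*g - 8) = (g - 5)*(g - 2)*(g + 4)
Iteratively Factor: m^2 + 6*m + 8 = (m + 4)*(m + 2)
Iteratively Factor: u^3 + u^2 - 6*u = (u + 3)*(u^2 - 2*u) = (u - 2)*(u + 3)*(u)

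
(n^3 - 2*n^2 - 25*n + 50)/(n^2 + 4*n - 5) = (n^2 - 7*n + 10)/(n - 1)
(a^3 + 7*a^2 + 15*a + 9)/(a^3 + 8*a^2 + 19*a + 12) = (a + 3)/(a + 4)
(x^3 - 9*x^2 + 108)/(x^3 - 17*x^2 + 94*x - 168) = (x^2 - 3*x - 18)/(x^2 - 11*x + 28)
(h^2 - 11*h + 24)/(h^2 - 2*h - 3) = (h - 8)/(h + 1)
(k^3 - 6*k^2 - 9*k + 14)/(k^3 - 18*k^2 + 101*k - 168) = (k^2 + k - 2)/(k^2 - 11*k + 24)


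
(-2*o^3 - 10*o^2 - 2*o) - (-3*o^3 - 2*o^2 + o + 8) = o^3 - 8*o^2 - 3*o - 8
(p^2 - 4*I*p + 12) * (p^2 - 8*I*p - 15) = p^4 - 12*I*p^3 - 35*p^2 - 36*I*p - 180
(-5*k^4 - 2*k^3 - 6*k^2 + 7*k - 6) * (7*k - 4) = -35*k^5 + 6*k^4 - 34*k^3 + 73*k^2 - 70*k + 24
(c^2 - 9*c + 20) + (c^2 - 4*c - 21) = 2*c^2 - 13*c - 1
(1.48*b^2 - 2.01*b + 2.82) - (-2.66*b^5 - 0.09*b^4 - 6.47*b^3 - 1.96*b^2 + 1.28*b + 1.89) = 2.66*b^5 + 0.09*b^4 + 6.47*b^3 + 3.44*b^2 - 3.29*b + 0.93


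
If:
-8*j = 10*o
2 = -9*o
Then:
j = 5/18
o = -2/9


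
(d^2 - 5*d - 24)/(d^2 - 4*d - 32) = (d + 3)/(d + 4)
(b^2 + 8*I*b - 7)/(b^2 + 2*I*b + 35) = (b + I)/(b - 5*I)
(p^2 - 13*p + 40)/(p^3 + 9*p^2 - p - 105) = (p^2 - 13*p + 40)/(p^3 + 9*p^2 - p - 105)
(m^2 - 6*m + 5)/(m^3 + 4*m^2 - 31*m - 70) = (m - 1)/(m^2 + 9*m + 14)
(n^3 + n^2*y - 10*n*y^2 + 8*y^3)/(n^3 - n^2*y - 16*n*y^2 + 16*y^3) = (-n + 2*y)/(-n + 4*y)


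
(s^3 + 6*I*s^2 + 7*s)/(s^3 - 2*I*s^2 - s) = (s + 7*I)/(s - I)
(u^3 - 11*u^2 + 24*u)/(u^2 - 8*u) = u - 3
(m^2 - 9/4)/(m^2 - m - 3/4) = (2*m + 3)/(2*m + 1)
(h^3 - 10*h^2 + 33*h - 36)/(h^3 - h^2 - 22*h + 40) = (h^2 - 6*h + 9)/(h^2 + 3*h - 10)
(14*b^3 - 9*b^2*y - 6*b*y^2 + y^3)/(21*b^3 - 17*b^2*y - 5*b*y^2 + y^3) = (2*b + y)/(3*b + y)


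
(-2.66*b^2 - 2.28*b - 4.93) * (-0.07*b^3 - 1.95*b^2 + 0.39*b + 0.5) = 0.1862*b^5 + 5.3466*b^4 + 3.7537*b^3 + 7.3943*b^2 - 3.0627*b - 2.465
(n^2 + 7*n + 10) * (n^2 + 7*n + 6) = n^4 + 14*n^3 + 65*n^2 + 112*n + 60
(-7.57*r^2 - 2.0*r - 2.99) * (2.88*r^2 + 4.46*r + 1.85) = -21.8016*r^4 - 39.5222*r^3 - 31.5357*r^2 - 17.0354*r - 5.5315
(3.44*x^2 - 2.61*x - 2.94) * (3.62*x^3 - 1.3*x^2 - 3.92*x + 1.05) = 12.4528*x^5 - 13.9202*x^4 - 20.7346*x^3 + 17.6652*x^2 + 8.7843*x - 3.087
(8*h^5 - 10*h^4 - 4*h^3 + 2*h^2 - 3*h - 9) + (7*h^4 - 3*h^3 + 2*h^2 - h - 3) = 8*h^5 - 3*h^4 - 7*h^3 + 4*h^2 - 4*h - 12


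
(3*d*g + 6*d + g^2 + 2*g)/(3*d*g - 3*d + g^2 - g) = (g + 2)/(g - 1)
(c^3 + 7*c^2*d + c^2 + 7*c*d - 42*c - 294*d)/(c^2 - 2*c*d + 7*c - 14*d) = (c^2 + 7*c*d - 6*c - 42*d)/(c - 2*d)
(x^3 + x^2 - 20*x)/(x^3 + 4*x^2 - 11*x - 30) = x*(x - 4)/(x^2 - x - 6)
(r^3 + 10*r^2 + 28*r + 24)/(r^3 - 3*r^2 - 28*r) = (r^3 + 10*r^2 + 28*r + 24)/(r*(r^2 - 3*r - 28))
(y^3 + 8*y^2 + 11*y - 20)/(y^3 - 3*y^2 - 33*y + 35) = (y + 4)/(y - 7)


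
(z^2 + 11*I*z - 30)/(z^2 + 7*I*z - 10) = (z + 6*I)/(z + 2*I)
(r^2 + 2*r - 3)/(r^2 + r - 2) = (r + 3)/(r + 2)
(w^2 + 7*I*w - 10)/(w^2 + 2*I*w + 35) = (w^2 + 7*I*w - 10)/(w^2 + 2*I*w + 35)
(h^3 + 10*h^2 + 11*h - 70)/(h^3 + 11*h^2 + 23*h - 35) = (h - 2)/(h - 1)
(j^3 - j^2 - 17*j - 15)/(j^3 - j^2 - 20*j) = (j^2 + 4*j + 3)/(j*(j + 4))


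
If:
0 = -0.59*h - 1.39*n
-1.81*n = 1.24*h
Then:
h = 0.00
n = 0.00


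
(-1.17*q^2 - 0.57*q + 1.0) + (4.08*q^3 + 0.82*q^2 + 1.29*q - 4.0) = 4.08*q^3 - 0.35*q^2 + 0.72*q - 3.0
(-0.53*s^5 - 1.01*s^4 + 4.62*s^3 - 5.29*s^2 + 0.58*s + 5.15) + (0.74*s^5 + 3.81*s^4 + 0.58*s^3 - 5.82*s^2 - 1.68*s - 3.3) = 0.21*s^5 + 2.8*s^4 + 5.2*s^3 - 11.11*s^2 - 1.1*s + 1.85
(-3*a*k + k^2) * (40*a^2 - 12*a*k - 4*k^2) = -120*a^3*k + 76*a^2*k^2 - 4*k^4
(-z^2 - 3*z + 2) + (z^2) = 2 - 3*z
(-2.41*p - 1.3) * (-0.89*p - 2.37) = 2.1449*p^2 + 6.8687*p + 3.081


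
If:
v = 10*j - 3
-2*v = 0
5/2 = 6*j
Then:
No Solution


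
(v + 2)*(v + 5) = v^2 + 7*v + 10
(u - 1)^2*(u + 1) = u^3 - u^2 - u + 1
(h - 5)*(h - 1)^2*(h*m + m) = h^4*m - 6*h^3*m + 4*h^2*m + 6*h*m - 5*m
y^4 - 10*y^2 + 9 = (y - 3)*(y - 1)*(y + 1)*(y + 3)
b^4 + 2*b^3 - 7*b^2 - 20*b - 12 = (b - 3)*(b + 1)*(b + 2)^2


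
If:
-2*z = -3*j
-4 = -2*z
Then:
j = 4/3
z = 2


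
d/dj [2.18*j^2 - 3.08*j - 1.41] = 4.36*j - 3.08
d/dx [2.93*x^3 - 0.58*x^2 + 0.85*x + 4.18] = 8.79*x^2 - 1.16*x + 0.85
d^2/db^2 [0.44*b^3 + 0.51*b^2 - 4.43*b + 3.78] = 2.64*b + 1.02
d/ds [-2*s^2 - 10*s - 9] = -4*s - 10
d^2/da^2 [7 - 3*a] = 0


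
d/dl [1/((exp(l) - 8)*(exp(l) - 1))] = (9 - 2*exp(l))*exp(l)/(exp(4*l) - 18*exp(3*l) + 97*exp(2*l) - 144*exp(l) + 64)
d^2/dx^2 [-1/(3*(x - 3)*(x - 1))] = 2*(-(x - 3)^2 - (x - 3)*(x - 1) - (x - 1)^2)/(3*(x - 3)^3*(x - 1)^3)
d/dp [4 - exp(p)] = -exp(p)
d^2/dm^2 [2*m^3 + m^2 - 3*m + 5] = 12*m + 2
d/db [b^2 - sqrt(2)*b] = 2*b - sqrt(2)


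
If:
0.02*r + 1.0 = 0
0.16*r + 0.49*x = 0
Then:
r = -50.00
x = 16.33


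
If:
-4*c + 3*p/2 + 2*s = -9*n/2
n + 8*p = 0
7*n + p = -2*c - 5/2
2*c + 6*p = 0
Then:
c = -15/122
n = -20/61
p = 5/122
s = 225/488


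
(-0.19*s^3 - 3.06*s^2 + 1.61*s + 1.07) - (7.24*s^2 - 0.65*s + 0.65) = -0.19*s^3 - 10.3*s^2 + 2.26*s + 0.42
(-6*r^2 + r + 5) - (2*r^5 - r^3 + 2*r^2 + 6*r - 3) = -2*r^5 + r^3 - 8*r^2 - 5*r + 8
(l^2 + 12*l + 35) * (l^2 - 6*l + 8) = l^4 + 6*l^3 - 29*l^2 - 114*l + 280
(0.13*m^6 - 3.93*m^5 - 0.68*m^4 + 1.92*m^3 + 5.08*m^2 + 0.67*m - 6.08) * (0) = 0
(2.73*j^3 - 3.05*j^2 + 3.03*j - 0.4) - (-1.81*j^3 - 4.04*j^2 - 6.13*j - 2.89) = 4.54*j^3 + 0.99*j^2 + 9.16*j + 2.49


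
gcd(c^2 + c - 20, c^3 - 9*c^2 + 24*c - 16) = c - 4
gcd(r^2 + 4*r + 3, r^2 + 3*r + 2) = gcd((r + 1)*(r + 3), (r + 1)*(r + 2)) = r + 1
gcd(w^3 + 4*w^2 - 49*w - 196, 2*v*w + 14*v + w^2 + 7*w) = w + 7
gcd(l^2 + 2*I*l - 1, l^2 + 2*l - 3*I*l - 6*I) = 1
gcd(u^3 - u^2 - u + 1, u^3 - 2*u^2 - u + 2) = u^2 - 1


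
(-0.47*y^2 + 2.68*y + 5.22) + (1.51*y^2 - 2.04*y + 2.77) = 1.04*y^2 + 0.64*y + 7.99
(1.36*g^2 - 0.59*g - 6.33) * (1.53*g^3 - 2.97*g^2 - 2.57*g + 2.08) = 2.0808*g^5 - 4.9419*g^4 - 11.4278*g^3 + 23.1452*g^2 + 15.0409*g - 13.1664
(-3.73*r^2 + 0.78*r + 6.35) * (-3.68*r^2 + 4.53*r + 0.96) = 13.7264*r^4 - 19.7673*r^3 - 23.4154*r^2 + 29.5143*r + 6.096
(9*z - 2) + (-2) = 9*z - 4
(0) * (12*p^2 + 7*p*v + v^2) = 0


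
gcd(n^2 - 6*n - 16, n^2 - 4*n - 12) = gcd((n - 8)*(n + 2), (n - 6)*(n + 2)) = n + 2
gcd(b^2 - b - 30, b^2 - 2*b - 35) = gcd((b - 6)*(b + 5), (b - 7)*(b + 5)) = b + 5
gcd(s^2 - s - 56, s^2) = 1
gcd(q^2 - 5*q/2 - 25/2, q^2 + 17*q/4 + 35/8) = q + 5/2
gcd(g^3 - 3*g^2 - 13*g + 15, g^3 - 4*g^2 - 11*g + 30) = g^2 - 2*g - 15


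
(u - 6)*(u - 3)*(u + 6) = u^3 - 3*u^2 - 36*u + 108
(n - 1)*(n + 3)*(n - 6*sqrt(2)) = n^3 - 6*sqrt(2)*n^2 + 2*n^2 - 12*sqrt(2)*n - 3*n + 18*sqrt(2)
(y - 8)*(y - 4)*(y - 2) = y^3 - 14*y^2 + 56*y - 64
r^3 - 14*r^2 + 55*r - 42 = (r - 7)*(r - 6)*(r - 1)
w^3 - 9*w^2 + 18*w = w*(w - 6)*(w - 3)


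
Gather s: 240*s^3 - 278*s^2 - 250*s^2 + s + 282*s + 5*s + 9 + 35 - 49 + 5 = 240*s^3 - 528*s^2 + 288*s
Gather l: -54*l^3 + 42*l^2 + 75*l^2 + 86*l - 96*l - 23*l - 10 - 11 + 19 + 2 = -54*l^3 + 117*l^2 - 33*l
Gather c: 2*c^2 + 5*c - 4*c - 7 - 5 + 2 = 2*c^2 + c - 10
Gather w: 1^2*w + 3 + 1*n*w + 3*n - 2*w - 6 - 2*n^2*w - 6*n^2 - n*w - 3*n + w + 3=-2*n^2*w - 6*n^2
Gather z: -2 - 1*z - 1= -z - 3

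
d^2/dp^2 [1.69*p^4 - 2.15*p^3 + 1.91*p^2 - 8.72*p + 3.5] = 20.28*p^2 - 12.9*p + 3.82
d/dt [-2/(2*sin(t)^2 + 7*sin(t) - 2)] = 2*(4*sin(t) + 7)*cos(t)/(7*sin(t) - 2*cos(t)^2)^2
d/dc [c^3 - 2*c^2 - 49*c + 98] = 3*c^2 - 4*c - 49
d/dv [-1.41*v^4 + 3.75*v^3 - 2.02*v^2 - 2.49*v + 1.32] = -5.64*v^3 + 11.25*v^2 - 4.04*v - 2.49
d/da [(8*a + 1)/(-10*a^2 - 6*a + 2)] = (40*a^2 + 10*a + 11)/(2*(25*a^4 + 30*a^3 - a^2 - 6*a + 1))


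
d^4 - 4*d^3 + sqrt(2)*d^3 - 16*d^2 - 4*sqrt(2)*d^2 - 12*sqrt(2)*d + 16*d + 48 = (d - 6)*(d + 2)*(d - sqrt(2))*(d + 2*sqrt(2))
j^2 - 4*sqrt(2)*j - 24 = (j - 6*sqrt(2))*(j + 2*sqrt(2))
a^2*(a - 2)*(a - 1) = a^4 - 3*a^3 + 2*a^2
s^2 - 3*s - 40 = (s - 8)*(s + 5)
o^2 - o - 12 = (o - 4)*(o + 3)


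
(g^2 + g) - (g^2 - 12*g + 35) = 13*g - 35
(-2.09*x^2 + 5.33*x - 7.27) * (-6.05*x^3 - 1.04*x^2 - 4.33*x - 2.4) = 12.6445*x^5 - 30.0729*x^4 + 47.49*x^3 - 10.5021*x^2 + 18.6871*x + 17.448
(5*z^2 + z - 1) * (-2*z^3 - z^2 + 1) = -10*z^5 - 7*z^4 + z^3 + 6*z^2 + z - 1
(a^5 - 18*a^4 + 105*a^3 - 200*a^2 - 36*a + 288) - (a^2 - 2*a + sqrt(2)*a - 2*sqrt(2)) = a^5 - 18*a^4 + 105*a^3 - 201*a^2 - 34*a - sqrt(2)*a + 2*sqrt(2) + 288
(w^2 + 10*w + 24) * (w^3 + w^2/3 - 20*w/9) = w^5 + 31*w^4/3 + 226*w^3/9 - 128*w^2/9 - 160*w/3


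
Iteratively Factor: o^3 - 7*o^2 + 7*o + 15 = (o + 1)*(o^2 - 8*o + 15) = (o - 5)*(o + 1)*(o - 3)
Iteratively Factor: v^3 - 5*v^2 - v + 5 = (v - 5)*(v^2 - 1) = (v - 5)*(v - 1)*(v + 1)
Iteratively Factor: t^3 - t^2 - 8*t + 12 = (t - 2)*(t^2 + t - 6) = (t - 2)^2*(t + 3)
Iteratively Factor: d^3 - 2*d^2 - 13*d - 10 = (d + 1)*(d^2 - 3*d - 10) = (d + 1)*(d + 2)*(d - 5)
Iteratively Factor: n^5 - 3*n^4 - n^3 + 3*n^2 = (n + 1)*(n^4 - 4*n^3 + 3*n^2) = (n - 1)*(n + 1)*(n^3 - 3*n^2) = (n - 3)*(n - 1)*(n + 1)*(n^2) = n*(n - 3)*(n - 1)*(n + 1)*(n)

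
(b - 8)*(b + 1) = b^2 - 7*b - 8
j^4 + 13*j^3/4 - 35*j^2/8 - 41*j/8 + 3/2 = (j - 3/2)*(j - 1/4)*(j + 1)*(j + 4)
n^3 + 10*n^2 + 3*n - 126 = (n - 3)*(n + 6)*(n + 7)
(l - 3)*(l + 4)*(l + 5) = l^3 + 6*l^2 - 7*l - 60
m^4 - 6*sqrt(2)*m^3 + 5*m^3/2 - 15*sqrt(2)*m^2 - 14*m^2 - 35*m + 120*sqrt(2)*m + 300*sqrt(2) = (m + 5/2)*(m - 5*sqrt(2))*(m - 4*sqrt(2))*(m + 3*sqrt(2))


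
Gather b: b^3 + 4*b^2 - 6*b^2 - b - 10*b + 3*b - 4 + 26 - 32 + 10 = b^3 - 2*b^2 - 8*b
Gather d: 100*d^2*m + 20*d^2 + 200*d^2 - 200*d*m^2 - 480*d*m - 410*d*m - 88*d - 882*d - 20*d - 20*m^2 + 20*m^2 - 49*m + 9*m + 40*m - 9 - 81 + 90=d^2*(100*m + 220) + d*(-200*m^2 - 890*m - 990)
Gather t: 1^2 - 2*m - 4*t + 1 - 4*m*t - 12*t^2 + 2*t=-2*m - 12*t^2 + t*(-4*m - 2) + 2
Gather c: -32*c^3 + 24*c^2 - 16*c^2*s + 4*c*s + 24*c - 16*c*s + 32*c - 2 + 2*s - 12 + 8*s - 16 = -32*c^3 + c^2*(24 - 16*s) + c*(56 - 12*s) + 10*s - 30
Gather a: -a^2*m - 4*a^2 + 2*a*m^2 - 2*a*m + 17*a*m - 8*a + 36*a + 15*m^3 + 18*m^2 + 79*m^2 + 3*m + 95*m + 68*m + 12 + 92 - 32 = a^2*(-m - 4) + a*(2*m^2 + 15*m + 28) + 15*m^3 + 97*m^2 + 166*m + 72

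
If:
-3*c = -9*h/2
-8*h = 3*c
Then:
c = 0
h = 0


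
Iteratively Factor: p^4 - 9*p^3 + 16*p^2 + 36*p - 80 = (p + 2)*(p^3 - 11*p^2 + 38*p - 40) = (p - 5)*(p + 2)*(p^2 - 6*p + 8) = (p - 5)*(p - 2)*(p + 2)*(p - 4)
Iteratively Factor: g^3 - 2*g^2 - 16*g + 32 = (g - 4)*(g^2 + 2*g - 8) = (g - 4)*(g + 4)*(g - 2)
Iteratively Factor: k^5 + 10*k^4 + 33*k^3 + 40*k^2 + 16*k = (k + 4)*(k^4 + 6*k^3 + 9*k^2 + 4*k) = (k + 4)^2*(k^3 + 2*k^2 + k) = (k + 1)*(k + 4)^2*(k^2 + k) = k*(k + 1)*(k + 4)^2*(k + 1)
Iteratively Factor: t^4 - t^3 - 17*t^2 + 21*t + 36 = (t + 4)*(t^3 - 5*t^2 + 3*t + 9) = (t - 3)*(t + 4)*(t^2 - 2*t - 3) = (t - 3)*(t + 1)*(t + 4)*(t - 3)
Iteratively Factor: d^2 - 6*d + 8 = (d - 2)*(d - 4)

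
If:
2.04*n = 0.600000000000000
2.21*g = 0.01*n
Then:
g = 0.00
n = 0.29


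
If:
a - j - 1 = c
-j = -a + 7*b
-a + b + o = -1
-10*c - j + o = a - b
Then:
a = 63*o/64 + 9/8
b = 1/8 - o/64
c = -7*o/64 - 1/8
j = 35*o/32 + 1/4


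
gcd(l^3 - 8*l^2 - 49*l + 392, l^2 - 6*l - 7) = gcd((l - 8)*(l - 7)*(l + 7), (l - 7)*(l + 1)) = l - 7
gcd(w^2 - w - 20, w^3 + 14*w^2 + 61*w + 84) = w + 4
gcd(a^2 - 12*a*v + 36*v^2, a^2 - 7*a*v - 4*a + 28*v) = 1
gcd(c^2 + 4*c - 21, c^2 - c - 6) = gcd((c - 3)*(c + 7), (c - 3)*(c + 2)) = c - 3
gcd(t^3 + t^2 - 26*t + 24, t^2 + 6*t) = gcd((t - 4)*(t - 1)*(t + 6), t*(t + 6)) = t + 6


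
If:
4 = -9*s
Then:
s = -4/9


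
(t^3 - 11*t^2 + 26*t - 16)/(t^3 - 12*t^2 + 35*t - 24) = (t - 2)/(t - 3)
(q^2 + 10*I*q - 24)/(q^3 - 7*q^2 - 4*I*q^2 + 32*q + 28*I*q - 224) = (q + 6*I)/(q^2 - q*(7 + 8*I) + 56*I)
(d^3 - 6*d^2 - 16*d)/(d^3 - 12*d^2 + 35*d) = (d^2 - 6*d - 16)/(d^2 - 12*d + 35)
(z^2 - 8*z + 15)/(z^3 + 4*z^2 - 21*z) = (z - 5)/(z*(z + 7))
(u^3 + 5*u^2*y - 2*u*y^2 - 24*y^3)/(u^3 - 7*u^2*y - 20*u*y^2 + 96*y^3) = (u^2 + u*y - 6*y^2)/(u^2 - 11*u*y + 24*y^2)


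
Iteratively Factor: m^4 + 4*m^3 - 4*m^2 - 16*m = (m + 4)*(m^3 - 4*m) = (m + 2)*(m + 4)*(m^2 - 2*m) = m*(m + 2)*(m + 4)*(m - 2)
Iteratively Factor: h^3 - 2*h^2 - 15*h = (h + 3)*(h^2 - 5*h) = h*(h + 3)*(h - 5)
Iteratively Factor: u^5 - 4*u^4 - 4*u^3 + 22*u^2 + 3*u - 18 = (u - 3)*(u^4 - u^3 - 7*u^2 + u + 6) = (u - 3)^2*(u^3 + 2*u^2 - u - 2) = (u - 3)^2*(u + 2)*(u^2 - 1) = (u - 3)^2*(u - 1)*(u + 2)*(u + 1)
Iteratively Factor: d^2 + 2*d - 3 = (d - 1)*(d + 3)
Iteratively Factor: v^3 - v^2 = (v)*(v^2 - v) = v^2*(v - 1)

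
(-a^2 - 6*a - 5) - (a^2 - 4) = -2*a^2 - 6*a - 1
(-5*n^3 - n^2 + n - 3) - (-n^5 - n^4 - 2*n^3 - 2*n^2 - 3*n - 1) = n^5 + n^4 - 3*n^3 + n^2 + 4*n - 2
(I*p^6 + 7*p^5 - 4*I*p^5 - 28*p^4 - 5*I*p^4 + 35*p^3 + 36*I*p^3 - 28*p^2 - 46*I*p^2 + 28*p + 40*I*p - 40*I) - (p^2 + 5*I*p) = I*p^6 + 7*p^5 - 4*I*p^5 - 28*p^4 - 5*I*p^4 + 35*p^3 + 36*I*p^3 - 29*p^2 - 46*I*p^2 + 28*p + 35*I*p - 40*I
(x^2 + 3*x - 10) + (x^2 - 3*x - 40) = 2*x^2 - 50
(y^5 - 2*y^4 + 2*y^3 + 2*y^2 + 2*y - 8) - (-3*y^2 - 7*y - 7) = y^5 - 2*y^4 + 2*y^3 + 5*y^2 + 9*y - 1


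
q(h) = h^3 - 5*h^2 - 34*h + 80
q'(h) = 3*h^2 - 10*h - 34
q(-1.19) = 111.69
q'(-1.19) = -17.85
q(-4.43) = 45.56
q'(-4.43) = 69.17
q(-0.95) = 106.93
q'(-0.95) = -21.79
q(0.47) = 63.02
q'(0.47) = -38.04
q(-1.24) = 112.57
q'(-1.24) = -16.99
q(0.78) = 50.91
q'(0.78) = -39.97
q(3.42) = -54.76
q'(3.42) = -33.11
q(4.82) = -88.06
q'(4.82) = -12.50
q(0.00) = 80.00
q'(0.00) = -34.00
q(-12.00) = -1960.00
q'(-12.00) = 518.00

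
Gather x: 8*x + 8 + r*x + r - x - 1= r + x*(r + 7) + 7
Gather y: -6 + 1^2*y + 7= y + 1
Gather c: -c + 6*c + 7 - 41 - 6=5*c - 40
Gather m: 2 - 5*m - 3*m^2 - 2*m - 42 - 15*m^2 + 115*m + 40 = -18*m^2 + 108*m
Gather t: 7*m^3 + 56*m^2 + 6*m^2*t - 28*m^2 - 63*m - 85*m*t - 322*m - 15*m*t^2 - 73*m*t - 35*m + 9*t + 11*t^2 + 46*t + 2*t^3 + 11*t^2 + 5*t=7*m^3 + 28*m^2 - 420*m + 2*t^3 + t^2*(22 - 15*m) + t*(6*m^2 - 158*m + 60)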